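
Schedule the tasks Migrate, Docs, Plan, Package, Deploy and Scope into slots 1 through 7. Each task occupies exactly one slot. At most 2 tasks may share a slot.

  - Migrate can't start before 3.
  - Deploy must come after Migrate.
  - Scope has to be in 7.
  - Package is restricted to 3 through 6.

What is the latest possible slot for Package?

Package is available from 3; Package's own window allows nothing later than 6.
Package at 6 is achievable: Deploy=4, Plan=1, Scope=7, Package=6, Docs=1, Migrate=3.

6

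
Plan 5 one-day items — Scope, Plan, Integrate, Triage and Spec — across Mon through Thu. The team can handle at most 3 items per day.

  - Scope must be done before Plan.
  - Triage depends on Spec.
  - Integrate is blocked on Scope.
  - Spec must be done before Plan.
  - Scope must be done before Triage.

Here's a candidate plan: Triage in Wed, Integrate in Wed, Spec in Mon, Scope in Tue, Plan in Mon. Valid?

No. Scope must be done before Plan is not satisfied.

Scope must be done before Triage — holds.
Triage depends on Spec — holds.
The team can handle at most 3 items per day — holds.
Scope must be done before Plan — violated.
Integrate is blocked on Scope — holds.
Spec must be done before Plan — violated.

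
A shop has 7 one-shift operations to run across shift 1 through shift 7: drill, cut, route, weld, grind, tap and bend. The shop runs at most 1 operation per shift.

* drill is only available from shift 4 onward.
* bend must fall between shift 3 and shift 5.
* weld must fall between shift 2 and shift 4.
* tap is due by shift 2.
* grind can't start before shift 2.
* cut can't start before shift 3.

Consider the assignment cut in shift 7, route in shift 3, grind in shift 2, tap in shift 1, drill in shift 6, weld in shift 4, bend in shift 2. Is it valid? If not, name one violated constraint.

drill is only available from shift 4 onward — holds.
cut can't start before shift 3 — holds.
bend must fall between shift 3 and shift 5 — violated.
tap is due by shift 2 — holds.
grind can't start before shift 2 — holds.
The shop runs at most 1 operation per shift — violated.
weld must fall between shift 2 and shift 4 — holds.

Invalid. bend must fall between shift 3 and shift 5.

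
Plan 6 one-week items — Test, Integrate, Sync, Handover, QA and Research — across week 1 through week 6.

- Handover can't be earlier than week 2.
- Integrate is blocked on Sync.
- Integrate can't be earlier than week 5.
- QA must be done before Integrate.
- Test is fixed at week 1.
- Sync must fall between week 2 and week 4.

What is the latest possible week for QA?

week 5

Downstream work caps QA at week 5.
QA at week 5 is achievable: Handover in week 2; Research in week 1; Integrate in week 6; Sync in week 2; Test in week 1; QA in week 5.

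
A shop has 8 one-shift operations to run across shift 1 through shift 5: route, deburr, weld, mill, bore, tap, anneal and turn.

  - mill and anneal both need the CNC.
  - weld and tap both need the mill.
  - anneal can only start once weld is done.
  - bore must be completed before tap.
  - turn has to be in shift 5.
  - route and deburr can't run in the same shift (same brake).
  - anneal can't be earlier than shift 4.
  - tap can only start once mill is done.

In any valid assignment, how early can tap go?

Precedence pushes tap to at least shift 2.
tap at shift 2 is achievable: tap=shift 2, deburr=shift 2, bore=shift 1, anneal=shift 4, turn=shift 5, route=shift 1, weld=shift 1, mill=shift 1.

shift 2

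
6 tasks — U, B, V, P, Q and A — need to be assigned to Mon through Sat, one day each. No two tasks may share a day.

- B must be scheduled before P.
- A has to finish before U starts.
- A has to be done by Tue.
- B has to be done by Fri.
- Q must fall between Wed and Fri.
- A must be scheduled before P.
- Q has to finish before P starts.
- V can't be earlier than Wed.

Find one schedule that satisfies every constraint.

P=Fri; B=Tue; U=Sat; V=Thu; A=Mon; Q=Wed

Checking: B(Tue) before P(Fri); Q(Wed) before P(Fri); A(Mon) before P(Fri); A(Mon) before U(Sat); Q=Wed in [Wed,Fri]; A=Mon in [Mon,Tue]; V=Thu in [Wed,Sat]; B=Tue in [Mon,Fri]; max 1 per day (cap 1).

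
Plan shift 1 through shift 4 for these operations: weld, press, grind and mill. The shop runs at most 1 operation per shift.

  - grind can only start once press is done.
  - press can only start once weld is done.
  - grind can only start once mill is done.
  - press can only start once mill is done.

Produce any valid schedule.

mill in shift 1, grind in shift 4, press in shift 3, weld in shift 2

Checking: mill(shift 1) before press(shift 3); press(shift 3) before grind(shift 4); mill(shift 1) before grind(shift 4); weld(shift 2) before press(shift 3); max 1 per shift (cap 1).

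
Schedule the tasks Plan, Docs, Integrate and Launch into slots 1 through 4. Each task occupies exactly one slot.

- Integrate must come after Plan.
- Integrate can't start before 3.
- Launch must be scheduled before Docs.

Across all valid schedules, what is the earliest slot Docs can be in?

Precedence pushes Docs to at least 2.
Docs at 2 is achievable: Integrate=3, Docs=2, Launch=1, Plan=1.

2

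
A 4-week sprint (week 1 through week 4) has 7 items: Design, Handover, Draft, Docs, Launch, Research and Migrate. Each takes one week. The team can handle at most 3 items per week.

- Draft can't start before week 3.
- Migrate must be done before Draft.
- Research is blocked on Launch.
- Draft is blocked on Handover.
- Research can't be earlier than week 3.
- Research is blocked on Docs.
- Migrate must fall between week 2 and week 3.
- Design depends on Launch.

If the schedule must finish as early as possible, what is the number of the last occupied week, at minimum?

3

The precedence chain requires at least 2 distinct weeks.
With at most 3 per week and 7 tasks, at least 3 weeks are needed.
Draft can't be placed before week 3, so the schedule must run through at least week 3.
3 works (last occupied week: week 3): for example Docs=week 1, Design=week 2, Launch=week 1, Migrate=week 2, Handover=week 1, Research=week 3, Draft=week 3.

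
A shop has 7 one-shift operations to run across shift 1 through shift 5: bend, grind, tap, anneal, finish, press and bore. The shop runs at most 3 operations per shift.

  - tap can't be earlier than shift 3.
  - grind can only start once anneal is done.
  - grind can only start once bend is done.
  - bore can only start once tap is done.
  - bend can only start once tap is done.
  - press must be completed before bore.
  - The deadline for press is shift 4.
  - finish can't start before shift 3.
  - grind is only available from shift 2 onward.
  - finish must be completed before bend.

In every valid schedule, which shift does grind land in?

shift 5

Grind is available from shift 2; precedence pushes grind to at least shift 5.
So grind is pinned to shift 5.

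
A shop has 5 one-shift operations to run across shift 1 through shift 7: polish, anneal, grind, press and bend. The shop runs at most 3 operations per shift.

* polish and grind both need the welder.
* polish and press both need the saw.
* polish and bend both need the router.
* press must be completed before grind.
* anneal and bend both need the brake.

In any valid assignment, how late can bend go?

bend at shift 7 is achievable: polish=shift 3, press=shift 1, anneal=shift 1, bend=shift 7, grind=shift 2.

shift 7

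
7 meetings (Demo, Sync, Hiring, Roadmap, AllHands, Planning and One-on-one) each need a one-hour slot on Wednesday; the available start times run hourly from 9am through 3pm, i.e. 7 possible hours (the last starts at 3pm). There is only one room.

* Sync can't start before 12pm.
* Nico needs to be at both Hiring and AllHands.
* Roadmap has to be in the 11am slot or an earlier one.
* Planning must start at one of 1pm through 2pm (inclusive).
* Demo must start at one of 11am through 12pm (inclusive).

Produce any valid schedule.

Demo -> 11am, Hiring -> 10am, AllHands -> 2pm, One-on-one -> 3pm, Roadmap -> 9am, Sync -> 12pm, Planning -> 1pm

Checking: Hiring(10am) != AllHands(2pm); Sync=12pm in [12pm,3pm]; Planning=1pm in [1pm,2pm]; Roadmap=9am in [9am,11am]; Demo=11am in [11am,12pm]; max 1 per hour (cap 1).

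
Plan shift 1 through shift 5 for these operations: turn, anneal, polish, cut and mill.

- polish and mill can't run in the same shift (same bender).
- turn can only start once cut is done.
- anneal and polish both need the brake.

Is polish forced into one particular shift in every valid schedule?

polish can be shift 1 (e.g. anneal=shift 2, polish=shift 1, turn=shift 2, mill=shift 2, cut=shift 1) or shift 2 (e.g. cut -> shift 1; turn -> shift 2; mill -> shift 1; polish -> shift 2; anneal -> shift 1).

No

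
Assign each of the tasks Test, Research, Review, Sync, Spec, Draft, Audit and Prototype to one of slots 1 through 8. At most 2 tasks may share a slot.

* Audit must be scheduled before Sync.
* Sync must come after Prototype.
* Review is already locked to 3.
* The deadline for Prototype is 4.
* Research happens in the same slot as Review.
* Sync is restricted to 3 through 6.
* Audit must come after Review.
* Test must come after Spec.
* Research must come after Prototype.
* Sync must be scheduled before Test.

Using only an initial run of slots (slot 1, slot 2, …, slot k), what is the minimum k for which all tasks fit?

6

The precedence chain requires at least 5 distinct slots.
With at most 2 per slot and 8 tasks, at least 4 slots are needed.
Propagating the time windows through the other constraints, Test can't land before 6, so the schedule must run through at least slot 6.
6 works (last occupied slot: 6): for example Test=6; Review=3; Spec=1; Research=3; Audit=4; Sync=5; Draft=2; Prototype=1.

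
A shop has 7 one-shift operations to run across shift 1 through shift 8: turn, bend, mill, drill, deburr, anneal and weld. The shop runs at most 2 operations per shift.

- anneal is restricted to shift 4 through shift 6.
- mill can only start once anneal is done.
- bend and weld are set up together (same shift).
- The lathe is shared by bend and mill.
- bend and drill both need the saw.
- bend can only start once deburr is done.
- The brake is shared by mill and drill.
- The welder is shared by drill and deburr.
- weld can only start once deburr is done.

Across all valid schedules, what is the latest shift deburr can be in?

shift 7

Downstream work caps deburr at shift 7.
deburr at shift 7 is achievable: mill in shift 5, bend in shift 8, turn in shift 1, anneal in shift 4, drill in shift 1, weld in shift 8, deburr in shift 7.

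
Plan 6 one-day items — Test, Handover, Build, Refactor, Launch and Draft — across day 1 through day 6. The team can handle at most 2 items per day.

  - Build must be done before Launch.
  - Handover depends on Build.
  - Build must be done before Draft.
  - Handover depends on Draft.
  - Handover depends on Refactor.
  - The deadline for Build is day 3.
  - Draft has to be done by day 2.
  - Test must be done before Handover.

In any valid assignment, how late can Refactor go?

Downstream work caps Refactor at day 5.
Refactor at day 5 is achievable: Test -> day 1, Handover -> day 6, Refactor -> day 5, Build -> day 1, Launch -> day 2, Draft -> day 2.

day 5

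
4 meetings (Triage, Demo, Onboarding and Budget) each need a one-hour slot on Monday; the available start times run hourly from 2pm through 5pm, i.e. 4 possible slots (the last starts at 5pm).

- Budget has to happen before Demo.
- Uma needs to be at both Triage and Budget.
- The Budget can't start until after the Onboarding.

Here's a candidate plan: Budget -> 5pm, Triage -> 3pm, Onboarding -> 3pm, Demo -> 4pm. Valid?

The Budget can't start until after the Onboarding — holds.
Uma needs to be at both Triage and Budget — holds.
Budget has to happen before Demo — violated.

No. Budget has to happen before Demo is not satisfied.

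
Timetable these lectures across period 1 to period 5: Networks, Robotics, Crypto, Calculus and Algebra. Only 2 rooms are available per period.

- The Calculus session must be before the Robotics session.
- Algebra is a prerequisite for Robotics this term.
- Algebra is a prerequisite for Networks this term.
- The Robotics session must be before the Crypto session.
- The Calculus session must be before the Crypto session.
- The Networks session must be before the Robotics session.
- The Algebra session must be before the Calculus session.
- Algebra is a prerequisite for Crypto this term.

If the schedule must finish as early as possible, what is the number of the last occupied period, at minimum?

The precedence chain requires at least 4 distinct periods.
With at most 2 per period and 5 lectures, at least 3 periods are needed.
4 works (last occupied period: period 4): for example Robotics=period 3, Crypto=period 4, Algebra=period 1, Networks=period 2, Calculus=period 2.

4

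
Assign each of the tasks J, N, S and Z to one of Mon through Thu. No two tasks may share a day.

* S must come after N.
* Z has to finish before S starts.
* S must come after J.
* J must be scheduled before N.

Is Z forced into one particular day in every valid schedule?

No

Z can be Mon (e.g. N in Wed, J in Tue, Z in Mon, S in Thu) or Tue (e.g. N=Wed, J=Mon, S=Thu, Z=Tue).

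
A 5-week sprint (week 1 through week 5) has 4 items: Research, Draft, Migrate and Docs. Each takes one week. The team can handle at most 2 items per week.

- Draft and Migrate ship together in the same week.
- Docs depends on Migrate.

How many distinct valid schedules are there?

40

Splitting on Research: it can be week 1 (6), week 2 (7), week 3 (8), week 4 (9), week 5 (10). Listing each branch's schedules as (Draft, Migrate, Docs) by week number:
Research=week 1: (2,2,3) (2,2,4) (2,2,5) (3,3,4) (3,3,5) (4,4,5) — 6.
Research=week 2: (1,1,2) (1,1,3) (1,1,4) (1,1,5) (3,3,4) (3,3,5) (4,4,5) — 7.
Research=week 3: (1,1,2) (1,1,3) (1,1,4) (1,1,5) (2,2,3) (2,2,4) (2,2,5) (4,4,5) — 8.
Research=week 4: (1,1,2) (1,1,3) (1,1,4) (1,1,5) (2,2,3) (2,2,4) (2,2,5) (3,3,4) (3,3,5) — 9.
Research=week 5: (1,1,2) (1,1,3) (1,1,4) (1,1,5) (2,2,3) (2,2,4) (2,2,5) (3,3,4) (3,3,5) (4,4,5) — 10.
Summing: 6 + 7 + 8 + 9 + 10 = 40.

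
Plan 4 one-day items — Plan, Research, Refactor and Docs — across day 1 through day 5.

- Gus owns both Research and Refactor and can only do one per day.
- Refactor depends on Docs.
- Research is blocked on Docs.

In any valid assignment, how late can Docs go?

day 3

Downstream work caps Docs at day 4.
Docs at day 3 is achievable: Research -> day 4; Plan -> day 1; Refactor -> day 5; Docs -> day 3.
Nothing later works — the conflict constraints rule out every day after day 3.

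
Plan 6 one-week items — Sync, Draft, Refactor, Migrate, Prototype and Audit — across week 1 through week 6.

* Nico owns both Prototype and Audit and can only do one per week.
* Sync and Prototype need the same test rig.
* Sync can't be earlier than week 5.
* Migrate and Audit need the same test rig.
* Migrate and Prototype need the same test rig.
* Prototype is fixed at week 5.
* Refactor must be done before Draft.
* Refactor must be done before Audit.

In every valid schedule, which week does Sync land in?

Sync's window is week 5–week 6.
Prototype is fixed at week 5, and Sync can't share a week with Prototype.
So Sync must be week 6.

week 6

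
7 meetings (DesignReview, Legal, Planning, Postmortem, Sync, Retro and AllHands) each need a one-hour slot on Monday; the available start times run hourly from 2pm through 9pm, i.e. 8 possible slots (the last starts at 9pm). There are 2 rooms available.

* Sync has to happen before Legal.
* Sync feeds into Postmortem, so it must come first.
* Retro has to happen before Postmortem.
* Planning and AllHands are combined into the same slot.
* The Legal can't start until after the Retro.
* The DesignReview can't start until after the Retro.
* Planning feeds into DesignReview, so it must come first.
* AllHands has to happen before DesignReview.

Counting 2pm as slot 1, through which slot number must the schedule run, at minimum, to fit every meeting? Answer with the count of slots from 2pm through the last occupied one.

The precedence chain requires at least 2 distinct slots.
With at most 2 per slot and 7 meetings, at least 4 slots are needed.
4 works (last occupied slot: 5pm): for example Postmortem=5pm, AllHands=3pm, Sync=2pm, Legal=4pm, Retro=2pm, Planning=3pm, DesignReview=4pm.

4 slots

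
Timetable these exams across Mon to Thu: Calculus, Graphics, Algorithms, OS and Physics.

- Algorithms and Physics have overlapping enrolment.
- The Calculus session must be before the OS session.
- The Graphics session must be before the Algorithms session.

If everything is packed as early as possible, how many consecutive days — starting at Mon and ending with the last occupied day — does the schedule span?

The precedence chain requires at least 2 distinct days.
2 works (last occupied day: Tue): for example OS=Tue, Physics=Mon, Calculus=Mon, Graphics=Mon, Algorithms=Tue.

2 days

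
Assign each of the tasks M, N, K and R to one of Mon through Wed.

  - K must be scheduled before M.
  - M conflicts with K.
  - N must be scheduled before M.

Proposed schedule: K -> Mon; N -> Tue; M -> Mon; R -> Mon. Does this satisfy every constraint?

Invalid. N must be scheduled before M.

N must be scheduled before M — violated.
K must be scheduled before M — violated.
M conflicts with K — violated.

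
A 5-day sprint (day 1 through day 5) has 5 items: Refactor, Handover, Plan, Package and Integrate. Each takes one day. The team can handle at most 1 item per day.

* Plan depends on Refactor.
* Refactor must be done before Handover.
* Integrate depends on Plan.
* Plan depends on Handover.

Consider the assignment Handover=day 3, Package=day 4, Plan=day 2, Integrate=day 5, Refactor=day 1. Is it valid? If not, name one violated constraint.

The team can handle at most 1 item per day — holds.
Plan depends on Handover — violated.
Refactor must be done before Handover — holds.
Plan depends on Refactor — holds.
Integrate depends on Plan — holds.

No. Plan depends on Handover is not satisfied.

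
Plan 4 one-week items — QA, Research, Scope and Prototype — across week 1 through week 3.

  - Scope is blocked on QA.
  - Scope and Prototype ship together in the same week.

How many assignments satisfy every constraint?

9

Splitting on QA: it can be week 1 (6), week 2 (3). Listing each branch's schedules as (Research, Scope, Prototype) by week number:
QA=week 1: (1,2,2) (1,3,3) (2,2,2) (2,3,3) (3,2,2) (3,3,3) — 6.
QA=week 2: (1,3,3) (2,3,3) (3,3,3) — 3.
Summing: 6 + 3 = 9.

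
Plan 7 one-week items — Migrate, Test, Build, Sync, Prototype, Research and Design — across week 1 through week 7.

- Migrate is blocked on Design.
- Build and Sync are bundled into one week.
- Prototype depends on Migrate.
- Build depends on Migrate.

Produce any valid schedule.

Prototype=week 3; Design=week 1; Migrate=week 2; Test=week 1; Research=week 1; Sync=week 3; Build=week 3

Checking: Migrate(week 2) before Build(week 3); Migrate(week 2) before Prototype(week 3); Design(week 1) before Migrate(week 2); Build = Sync = week 3.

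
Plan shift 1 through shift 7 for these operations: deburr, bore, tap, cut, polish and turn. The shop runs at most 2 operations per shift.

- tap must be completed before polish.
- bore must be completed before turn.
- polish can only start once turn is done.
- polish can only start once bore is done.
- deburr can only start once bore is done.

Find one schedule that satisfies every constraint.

cut=shift 3, deburr=shift 2, bore=shift 1, polish=shift 3, turn=shift 2, tap=shift 1

Checking: tap(shift 1) before polish(shift 3); bore(shift 1) before polish(shift 3); bore(shift 1) before turn(shift 2); bore(shift 1) before deburr(shift 2); turn(shift 2) before polish(shift 3); max 2 per shift (cap 2).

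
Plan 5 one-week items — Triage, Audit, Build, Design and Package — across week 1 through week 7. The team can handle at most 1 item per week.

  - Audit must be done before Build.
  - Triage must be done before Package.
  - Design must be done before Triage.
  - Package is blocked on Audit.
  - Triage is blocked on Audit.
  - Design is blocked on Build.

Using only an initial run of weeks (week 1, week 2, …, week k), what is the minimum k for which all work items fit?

The precedence chain requires at least 5 distinct weeks.
With at most 1 per week and 5 work items, at least 5 weeks are needed.
5 works (last occupied week: week 5): for example Triage=week 4; Audit=week 1; Build=week 2; Design=week 3; Package=week 5.

5 weeks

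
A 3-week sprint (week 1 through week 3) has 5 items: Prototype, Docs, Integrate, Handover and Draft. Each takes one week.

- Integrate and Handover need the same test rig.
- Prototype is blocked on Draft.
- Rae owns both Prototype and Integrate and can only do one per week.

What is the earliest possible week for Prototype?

Precedence pushes Prototype to at least week 2.
Prototype at week 2 is achievable: Handover in week 2, Draft in week 1, Prototype in week 2, Integrate in week 1, Docs in week 1.

week 2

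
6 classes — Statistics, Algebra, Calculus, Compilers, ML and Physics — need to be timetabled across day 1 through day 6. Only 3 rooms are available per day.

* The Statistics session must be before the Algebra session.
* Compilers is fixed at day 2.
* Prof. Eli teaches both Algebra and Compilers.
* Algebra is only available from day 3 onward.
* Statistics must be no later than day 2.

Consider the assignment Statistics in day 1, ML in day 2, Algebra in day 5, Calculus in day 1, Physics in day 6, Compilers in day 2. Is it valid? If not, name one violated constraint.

Compilers is fixed at day 2 — holds.
Prof. Eli teaches both Algebra and Compilers — holds.
Only 3 rooms are available per day — holds.
The Statistics session must be before the Algebra session — holds.
Statistics must be no later than day 2 — holds.
Algebra is only available from day 3 onward — holds.

Yes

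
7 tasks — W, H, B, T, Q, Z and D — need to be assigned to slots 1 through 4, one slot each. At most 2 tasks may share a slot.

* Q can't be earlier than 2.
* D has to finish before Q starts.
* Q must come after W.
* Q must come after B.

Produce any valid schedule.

D -> 2, Q -> 3, Z -> 4, W -> 1, T -> 3, H -> 2, B -> 1

Checking: D(2) before Q(3); W(1) before Q(3); B(1) before Q(3); Q=3 in [2,4]; max 2 per slot (cap 2).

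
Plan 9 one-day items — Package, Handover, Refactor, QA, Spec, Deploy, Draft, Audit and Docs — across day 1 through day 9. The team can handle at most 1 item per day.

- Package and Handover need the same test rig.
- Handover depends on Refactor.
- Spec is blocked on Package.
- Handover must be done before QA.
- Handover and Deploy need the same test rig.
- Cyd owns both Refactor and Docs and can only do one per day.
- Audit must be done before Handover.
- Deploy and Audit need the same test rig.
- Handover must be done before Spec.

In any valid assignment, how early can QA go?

day 4

Precedence pushes QA to at least day 3.
QA at day 4 is achievable: Deploy -> day 7, Package -> day 5, Docs -> day 9, QA -> day 4, Spec -> day 6, Audit -> day 2, Handover -> day 3, Refactor -> day 1, Draft -> day 8.
Nothing earlier works — the conflict and capacity constraints rule out every day before day 4.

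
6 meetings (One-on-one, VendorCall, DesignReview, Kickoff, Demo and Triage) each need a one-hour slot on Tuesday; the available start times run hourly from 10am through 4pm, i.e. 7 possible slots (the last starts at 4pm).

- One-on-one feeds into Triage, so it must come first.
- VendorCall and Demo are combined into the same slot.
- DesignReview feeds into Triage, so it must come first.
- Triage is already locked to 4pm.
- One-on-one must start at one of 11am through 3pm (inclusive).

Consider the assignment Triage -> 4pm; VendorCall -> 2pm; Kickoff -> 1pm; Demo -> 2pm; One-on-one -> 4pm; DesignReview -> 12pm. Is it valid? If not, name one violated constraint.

DesignReview feeds into Triage, so it must come first — holds.
One-on-one feeds into Triage, so it must come first — violated.
Triage is already locked to 4pm — holds.
One-on-one must start at one of 11am through 3pm (inclusive) — violated.
VendorCall and Demo are combined into the same slot — holds.

No — it violates: One-on-one must start at one of 11am through 3pm (inclusive)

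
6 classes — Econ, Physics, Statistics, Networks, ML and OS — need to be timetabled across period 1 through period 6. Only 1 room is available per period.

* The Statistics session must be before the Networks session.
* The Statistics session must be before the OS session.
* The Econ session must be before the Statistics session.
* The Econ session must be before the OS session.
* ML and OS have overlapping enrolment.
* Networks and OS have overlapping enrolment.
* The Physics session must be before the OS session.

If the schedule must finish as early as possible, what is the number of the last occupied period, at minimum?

The precedence chain requires at least 3 distinct periods.
With at most 1 per period and 6 classes, at least 6 periods are needed.
6 works (last occupied period: period 6): for example Networks=period 5, OS=period 4, ML=period 6, Physics=period 3, Statistics=period 2, Econ=period 1.

6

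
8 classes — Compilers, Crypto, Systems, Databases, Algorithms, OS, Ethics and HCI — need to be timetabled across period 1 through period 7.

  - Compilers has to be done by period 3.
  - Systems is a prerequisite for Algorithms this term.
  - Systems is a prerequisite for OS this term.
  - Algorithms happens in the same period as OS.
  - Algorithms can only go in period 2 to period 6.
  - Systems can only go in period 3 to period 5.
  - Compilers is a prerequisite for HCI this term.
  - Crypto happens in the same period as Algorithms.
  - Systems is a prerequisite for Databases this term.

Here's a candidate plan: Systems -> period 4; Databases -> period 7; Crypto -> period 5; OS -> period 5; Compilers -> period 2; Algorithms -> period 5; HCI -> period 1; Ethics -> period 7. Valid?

Invalid. Compilers is a prerequisite for HCI this term.

Compilers is a prerequisite for HCI this term — violated.
Algorithms can only go in period 2 to period 6 — holds.
Systems is a prerequisite for OS this term — holds.
Compilers has to be done by period 3 — holds.
Systems is a prerequisite for Algorithms this term — holds.
Algorithms happens in the same period as OS — holds.
Systems can only go in period 3 to period 5 — holds.
Crypto happens in the same period as Algorithms — holds.
Systems is a prerequisite for Databases this term — holds.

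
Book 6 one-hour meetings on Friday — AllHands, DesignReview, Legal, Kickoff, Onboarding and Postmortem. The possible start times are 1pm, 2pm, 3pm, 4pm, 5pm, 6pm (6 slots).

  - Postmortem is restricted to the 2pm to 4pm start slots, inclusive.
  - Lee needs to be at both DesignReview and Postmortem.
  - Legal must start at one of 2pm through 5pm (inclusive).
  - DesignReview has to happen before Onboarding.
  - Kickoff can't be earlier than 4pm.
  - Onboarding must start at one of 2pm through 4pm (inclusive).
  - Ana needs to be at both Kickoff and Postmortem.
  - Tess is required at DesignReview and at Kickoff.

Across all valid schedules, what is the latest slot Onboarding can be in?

Onboarding is available from 2pm; Onboarding's own window allows nothing later than 4pm.
Onboarding at 4pm is achievable: Kickoff=4pm, Postmortem=2pm, Legal=2pm, AllHands=1pm, Onboarding=4pm, DesignReview=1pm.

4pm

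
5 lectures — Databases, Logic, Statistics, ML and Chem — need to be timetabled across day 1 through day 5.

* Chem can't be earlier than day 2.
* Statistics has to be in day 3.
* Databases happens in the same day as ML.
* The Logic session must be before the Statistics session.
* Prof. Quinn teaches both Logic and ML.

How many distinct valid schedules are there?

32

Splitting on Databases: it can be day 1 (4), day 2 (4), day 3 (8), day 4 (8), day 5 (8). Listing each branch's schedules as (Logic, Statistics, ML, Chem) by day number:
Databases=day 1: (2,3,1,2) (2,3,1,3) (2,3,1,4) (2,3,1,5) — 4.
Databases=day 2: (1,3,2,2) (1,3,2,3) (1,3,2,4) (1,3,2,5) — 4.
Databases=day 3: (1,3,3,2) (1,3,3,3) (1,3,3,4) (1,3,3,5) (2,3,3,2) (2,3,3,3) (2,3,3,4) (2,3,3,5) — 8.
Databases=day 4: (1,3,4,2) (1,3,4,3) (1,3,4,4) (1,3,4,5) (2,3,4,2) (2,3,4,3) (2,3,4,4) (2,3,4,5) — 8.
Databases=day 5: (1,3,5,2) (1,3,5,3) (1,3,5,4) (1,3,5,5) (2,3,5,2) (2,3,5,3) (2,3,5,4) (2,3,5,5) — 8.
Summing: 4 + 4 + 8 + 8 + 8 = 32.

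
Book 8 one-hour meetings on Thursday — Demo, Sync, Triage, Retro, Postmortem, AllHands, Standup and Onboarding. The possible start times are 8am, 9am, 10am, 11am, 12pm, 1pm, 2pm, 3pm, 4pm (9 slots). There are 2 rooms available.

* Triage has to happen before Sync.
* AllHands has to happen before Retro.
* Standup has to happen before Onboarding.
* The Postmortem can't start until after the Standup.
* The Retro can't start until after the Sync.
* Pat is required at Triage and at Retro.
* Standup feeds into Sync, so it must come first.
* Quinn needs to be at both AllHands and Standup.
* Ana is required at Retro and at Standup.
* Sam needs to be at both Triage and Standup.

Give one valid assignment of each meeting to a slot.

Onboarding=11am; Retro=11am; Sync=10am; Postmortem=9am; Demo=8am; Standup=8am; Triage=9am; AllHands=10am

Checking: Sync(10am) before Retro(11am); Standup(8am) before Onboarding(11am); AllHands(10am) before Retro(11am); Standup(8am) before Sync(10am); Triage(9am) before Sync(10am); Standup(8am) before Postmortem(9am); Retro(11am) != Standup(8am); Triage(9am) != Retro(11am); Triage(9am) != Standup(8am); AllHands(10am) != Standup(8am); max 2 per slot (cap 2).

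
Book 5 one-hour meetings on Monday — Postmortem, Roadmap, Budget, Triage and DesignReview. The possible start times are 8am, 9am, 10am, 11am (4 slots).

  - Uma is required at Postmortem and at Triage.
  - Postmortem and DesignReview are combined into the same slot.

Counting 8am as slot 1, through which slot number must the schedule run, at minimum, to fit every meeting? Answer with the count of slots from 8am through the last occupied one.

Could 1 slot be enough, i.e. nothing placed later than 8am? No: Triage can't share with Postmortem (8am) → nothing is left.
So 1 slot is not enough.
2 works (last occupied slot: 9am): for example DesignReview -> 8am; Postmortem -> 8am; Roadmap -> 8am; Triage -> 9am; Budget -> 8am.

2 slots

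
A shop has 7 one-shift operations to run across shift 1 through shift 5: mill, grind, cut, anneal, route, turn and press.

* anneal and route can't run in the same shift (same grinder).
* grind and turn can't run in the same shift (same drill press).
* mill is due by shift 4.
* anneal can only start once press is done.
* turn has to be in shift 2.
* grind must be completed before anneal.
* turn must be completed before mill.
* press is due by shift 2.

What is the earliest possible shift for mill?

shift 3

Precedence pushes mill to at least shift 3; mill's own window allows nothing later than shift 4.
mill at shift 3 is achievable: grind -> shift 1; mill -> shift 3; press -> shift 1; route -> shift 1; turn -> shift 2; anneal -> shift 2; cut -> shift 1.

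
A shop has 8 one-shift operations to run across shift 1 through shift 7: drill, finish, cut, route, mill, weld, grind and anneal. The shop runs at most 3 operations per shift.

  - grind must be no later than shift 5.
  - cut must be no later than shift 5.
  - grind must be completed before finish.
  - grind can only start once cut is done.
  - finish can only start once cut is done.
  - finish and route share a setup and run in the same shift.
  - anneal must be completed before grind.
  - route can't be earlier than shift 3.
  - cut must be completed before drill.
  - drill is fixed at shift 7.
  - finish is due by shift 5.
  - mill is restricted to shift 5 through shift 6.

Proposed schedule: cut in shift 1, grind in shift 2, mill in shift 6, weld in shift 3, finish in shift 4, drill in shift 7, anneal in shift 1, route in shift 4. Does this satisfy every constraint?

grind must be no later than shift 5 — holds.
finish is due by shift 5 — holds.
grind must be completed before finish — holds.
route can't be earlier than shift 3 — holds.
cut must be no later than shift 5 — holds.
mill is restricted to shift 5 through shift 6 — holds.
finish can only start once cut is done — holds.
drill is fixed at shift 7 — holds.
finish and route share a setup and run in the same shift — holds.
anneal must be completed before grind — holds.
cut must be completed before drill — holds.
grind can only start once cut is done — holds.
The shop runs at most 3 operations per shift — holds.

Valid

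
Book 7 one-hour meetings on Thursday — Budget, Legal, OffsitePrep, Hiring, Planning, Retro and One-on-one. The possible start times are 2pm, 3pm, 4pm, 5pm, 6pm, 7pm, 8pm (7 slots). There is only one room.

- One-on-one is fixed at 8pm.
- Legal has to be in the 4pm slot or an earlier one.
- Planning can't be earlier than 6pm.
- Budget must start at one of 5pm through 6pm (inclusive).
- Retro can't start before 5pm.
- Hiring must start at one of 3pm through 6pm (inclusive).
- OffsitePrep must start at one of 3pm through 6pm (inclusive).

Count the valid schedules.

6

Splitting on Budget: it can be 5pm (4), 6pm (2). Listing each branch's schedules as (Legal, OffsitePrep, Hiring, Planning, Retro, One-on-one):
Budget=5pm: (2pm,3pm,4pm,6pm,7pm,8pm) (2pm,3pm,4pm,7pm,6pm,8pm) (2pm,4pm,3pm,6pm,7pm,8pm) (2pm,4pm,3pm,7pm,6pm,8pm) — 4.
Budget=6pm: (2pm,3pm,4pm,7pm,5pm,8pm) (2pm,4pm,3pm,7pm,5pm,8pm) — 2.
Summing: 4 + 2 = 6.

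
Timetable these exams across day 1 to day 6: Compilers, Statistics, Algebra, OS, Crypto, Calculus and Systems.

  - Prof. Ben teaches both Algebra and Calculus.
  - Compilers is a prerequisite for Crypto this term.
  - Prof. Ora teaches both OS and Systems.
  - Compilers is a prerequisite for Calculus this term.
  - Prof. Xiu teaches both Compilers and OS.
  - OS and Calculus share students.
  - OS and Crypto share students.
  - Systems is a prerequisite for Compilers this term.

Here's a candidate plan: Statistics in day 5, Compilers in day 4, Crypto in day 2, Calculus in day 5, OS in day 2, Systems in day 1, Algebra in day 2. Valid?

Prof. Ben teaches both Algebra and Calculus — holds.
Prof. Ora teaches both OS and Systems — holds.
Systems is a prerequisite for Compilers this term — holds.
OS and Calculus share students — holds.
Prof. Xiu teaches both Compilers and OS — holds.
Compilers is a prerequisite for Calculus this term — holds.
Compilers is a prerequisite for Crypto this term — violated.
OS and Crypto share students — violated.

No — it violates: OS and Crypto share students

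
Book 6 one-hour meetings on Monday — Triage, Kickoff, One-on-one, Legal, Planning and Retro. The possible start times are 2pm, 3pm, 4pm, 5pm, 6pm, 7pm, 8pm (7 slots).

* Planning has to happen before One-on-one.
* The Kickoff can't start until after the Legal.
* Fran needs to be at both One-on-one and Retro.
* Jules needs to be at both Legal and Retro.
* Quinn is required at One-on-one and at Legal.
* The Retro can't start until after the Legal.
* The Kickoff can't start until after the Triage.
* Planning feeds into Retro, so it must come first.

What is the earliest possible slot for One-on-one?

3pm

Precedence pushes One-on-one to at least 3pm.
One-on-one at 3pm is achievable: Planning in 2pm, One-on-one in 3pm, Legal in 2pm, Kickoff in 3pm, Retro in 4pm, Triage in 2pm.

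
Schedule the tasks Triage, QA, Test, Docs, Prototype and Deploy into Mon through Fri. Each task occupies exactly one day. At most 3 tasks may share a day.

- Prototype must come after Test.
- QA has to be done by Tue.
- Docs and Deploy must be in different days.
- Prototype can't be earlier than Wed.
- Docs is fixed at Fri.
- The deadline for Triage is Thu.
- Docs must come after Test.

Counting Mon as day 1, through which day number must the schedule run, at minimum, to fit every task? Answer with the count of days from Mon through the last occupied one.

5 days

The precedence chain requires at least 2 distinct days.
With at most 3 per day and 6 tasks, at least 2 days are needed.
Docs can't be placed before Fri — that is day 5 counting from Mon — so the schedule must run through at least 5 days.
5 works (last occupied day: Fri): for example Docs -> Fri; Prototype -> Wed; Triage -> Mon; Test -> Mon; Deploy -> Tue; QA -> Mon.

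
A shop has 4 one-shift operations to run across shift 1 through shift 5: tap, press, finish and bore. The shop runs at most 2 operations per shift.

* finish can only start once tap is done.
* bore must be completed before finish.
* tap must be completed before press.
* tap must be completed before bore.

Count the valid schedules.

Splitting on tap: it can be shift 1 (24), shift 2 (9), shift 3 (2). Listing each branch's schedules as (press, finish, bore) by shift number:
tap=shift 1: (2,3,2) (2,4,2) (2,4,3) (2,5,2) (2,5,3) (2,5,4) (3,3,2) (3,4,2) (3,4,3) (3,5,2) (3,5,3) (3,5,4) (4,3,2) (4,4,2) (4,4,3) (4,5,2) (4,5,3) (4,5,4) (5,3,2) (5,4,2) (5,4,3) (5,5,2) (5,5,3) (5,5,4) — 24.
tap=shift 2: (3,4,3) (3,5,3) (3,5,4) (4,4,3) (4,5,3) (4,5,4) (5,4,3) (5,5,3) (5,5,4) — 9.
tap=shift 3: (4,5,4) (5,5,4) — 2.
Summing: 24 + 9 + 2 = 35.

35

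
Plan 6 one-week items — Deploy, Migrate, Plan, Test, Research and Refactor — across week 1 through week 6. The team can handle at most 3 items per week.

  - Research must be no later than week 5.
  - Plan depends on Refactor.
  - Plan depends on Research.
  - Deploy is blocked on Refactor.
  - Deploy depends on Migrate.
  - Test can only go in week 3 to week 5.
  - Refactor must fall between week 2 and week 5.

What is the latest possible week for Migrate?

week 5

Downstream work caps Migrate at week 5.
Migrate at week 5 is achievable: Deploy -> week 6, Refactor -> week 2, Migrate -> week 5, Test -> week 3, Plan -> week 3, Research -> week 1.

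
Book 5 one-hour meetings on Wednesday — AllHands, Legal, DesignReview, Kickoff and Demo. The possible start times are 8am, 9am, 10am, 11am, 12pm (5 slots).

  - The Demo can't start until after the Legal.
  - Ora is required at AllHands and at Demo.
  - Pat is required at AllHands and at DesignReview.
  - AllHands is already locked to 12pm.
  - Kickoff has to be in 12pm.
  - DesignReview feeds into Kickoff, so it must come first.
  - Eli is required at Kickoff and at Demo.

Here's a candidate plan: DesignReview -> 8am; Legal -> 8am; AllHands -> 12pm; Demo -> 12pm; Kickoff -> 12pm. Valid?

Ora is required at AllHands and at Demo — violated.
Pat is required at AllHands and at DesignReview — holds.
AllHands is already locked to 12pm — holds.
Eli is required at Kickoff and at Demo — violated.
DesignReview feeds into Kickoff, so it must come first — holds.
The Demo can't start until after the Legal — holds.
Kickoff has to be in 12pm — holds.

No — it violates: Ora is required at AllHands and at Demo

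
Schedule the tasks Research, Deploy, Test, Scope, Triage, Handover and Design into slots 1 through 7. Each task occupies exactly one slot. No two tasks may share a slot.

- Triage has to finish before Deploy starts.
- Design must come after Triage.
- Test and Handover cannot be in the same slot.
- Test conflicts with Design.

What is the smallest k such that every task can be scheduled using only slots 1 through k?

7

The precedence chain requires at least 2 distinct slots.
With at most 1 per slot and 7 tasks, at least 7 slots are needed.
7 works (last occupied slot: 7): for example Triage in 1; Handover in 7; Scope in 6; Design in 3; Test in 5; Deploy in 2; Research in 4.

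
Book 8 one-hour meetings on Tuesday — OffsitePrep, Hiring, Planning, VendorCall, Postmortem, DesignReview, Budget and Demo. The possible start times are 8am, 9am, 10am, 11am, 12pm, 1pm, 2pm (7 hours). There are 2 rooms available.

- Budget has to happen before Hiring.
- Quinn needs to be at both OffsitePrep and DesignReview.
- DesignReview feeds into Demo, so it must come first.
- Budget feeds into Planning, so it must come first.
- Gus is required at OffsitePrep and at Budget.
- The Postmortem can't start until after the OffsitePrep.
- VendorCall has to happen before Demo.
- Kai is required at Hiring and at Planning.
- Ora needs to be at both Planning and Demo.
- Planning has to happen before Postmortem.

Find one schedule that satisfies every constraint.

Budget in 8am; Postmortem in 10am; Planning in 9am; Hiring in 11am; Demo in 11am; VendorCall in 8am; DesignReview in 10am; OffsitePrep in 9am

Checking: Planning(9am) before Postmortem(10am); Budget(8am) before Planning(9am); Budget(8am) before Hiring(11am); VendorCall(8am) before Demo(11am); OffsitePrep(9am) before Postmortem(10am); DesignReview(10am) before Demo(11am); Hiring(11am) != Planning(9am); OffsitePrep(9am) != DesignReview(10am); OffsitePrep(9am) != Budget(8am); Planning(9am) != Demo(11am); max 2 per hour (cap 2).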